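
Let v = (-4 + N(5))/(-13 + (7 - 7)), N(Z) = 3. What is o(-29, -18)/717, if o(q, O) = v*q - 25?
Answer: -118/3107 ≈ -0.037979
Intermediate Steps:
v = 1/13 (v = (-4 + 3)/(-13 + (7 - 7)) = -1/(-13 + 0) = -1/(-13) = -1*(-1/13) = 1/13 ≈ 0.076923)
o(q, O) = -25 + q/13 (o(q, O) = q/13 - 25 = -25 + q/13)
o(-29, -18)/717 = (-25 + (1/13)*(-29))/717 = (-25 - 29/13)*(1/717) = -354/13*1/717 = -118/3107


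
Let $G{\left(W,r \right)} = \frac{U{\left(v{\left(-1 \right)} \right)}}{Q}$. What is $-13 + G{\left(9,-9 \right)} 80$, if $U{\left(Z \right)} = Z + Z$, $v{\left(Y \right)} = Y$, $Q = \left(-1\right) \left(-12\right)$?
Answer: $- \frac{79}{3} \approx -26.333$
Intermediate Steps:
$Q = 12$
$U{\left(Z \right)} = 2 Z$
$G{\left(W,r \right)} = - \frac{1}{6}$ ($G{\left(W,r \right)} = \frac{2 \left(-1\right)}{12} = \left(-2\right) \frac{1}{12} = - \frac{1}{6}$)
$-13 + G{\left(9,-9 \right)} 80 = -13 - \frac{40}{3} = - \frac{79}{3}$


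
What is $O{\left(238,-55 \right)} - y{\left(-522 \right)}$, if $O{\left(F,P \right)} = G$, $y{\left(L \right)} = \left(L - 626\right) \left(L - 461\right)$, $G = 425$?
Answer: $-1128059$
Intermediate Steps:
$y{\left(L \right)} = \left(-626 + L\right) \left(-461 + L\right)$
$O{\left(F,P \right)} = 425$
$O{\left(238,-55 \right)} - y{\left(-522 \right)} = 425 - \left(288586 + \left(-522\right)^{2} - -567414\right) = 425 - \left(288586 + 272484 + 567414\right) = 425 - 1128484 = -1128059$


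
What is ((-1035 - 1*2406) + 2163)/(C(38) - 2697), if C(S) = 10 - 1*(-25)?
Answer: 639/1331 ≈ 0.48009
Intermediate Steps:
C(S) = 35 (C(S) = 10 + 25 = 35)
((-1035 - 1*2406) + 2163)/(C(38) - 2697) = ((-1035 - 1*2406) + 2163)/(35 - 2697) = ((-1035 - 2406) + 2163)/(-2662) = (-3441 + 2163)*(-1/2662) = -1278*(-1/2662) = 639/1331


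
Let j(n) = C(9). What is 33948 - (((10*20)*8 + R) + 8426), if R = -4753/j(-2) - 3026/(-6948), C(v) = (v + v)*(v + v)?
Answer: 1496780599/62532 ≈ 23936.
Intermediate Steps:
C(v) = 4*v² (C(v) = (2*v)*(2*v) = 4*v²)
j(n) = 324 (j(n) = 4*9² = 4*81 = 324)
R = -890095/62532 (R = -4753/324 - 3026/(-6948) = -4753*1/324 - 3026*(-1/6948) = -4753/324 + 1513/3474 = -890095/62532 ≈ -14.234)
33948 - (((10*20)*8 + R) + 8426) = 33948 - (((10*20)*8 - 890095/62532) + 8426) = 33948 - ((200*8 - 890095/62532) + 8426) = 33948 - ((1600 - 890095/62532) + 8426) = 33948 - (99161105/62532 + 8426) = 33948 - 1*626055737/62532 = 33948 - 626055737/62532 = 1496780599/62532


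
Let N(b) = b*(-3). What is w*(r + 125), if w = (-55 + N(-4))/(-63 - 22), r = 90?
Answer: 1849/17 ≈ 108.76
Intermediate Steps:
N(b) = -3*b
w = 43/85 (w = (-55 - 3*(-4))/(-63 - 22) = (-55 + 12)/(-85) = -43*(-1/85) = 43/85 ≈ 0.50588)
w*(r + 125) = 43*(90 + 125)/85 = (43/85)*215 = 1849/17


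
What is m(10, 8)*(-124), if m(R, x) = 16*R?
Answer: -19840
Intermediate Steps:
m(10, 8)*(-124) = (16*10)*(-124) = 160*(-124) = -19840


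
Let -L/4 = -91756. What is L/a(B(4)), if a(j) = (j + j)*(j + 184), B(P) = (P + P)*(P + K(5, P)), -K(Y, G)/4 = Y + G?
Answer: 22939/2304 ≈ 9.9562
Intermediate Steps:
K(Y, G) = -4*G - 4*Y (K(Y, G) = -4*(Y + G) = -4*(G + Y) = -4*G - 4*Y)
B(P) = 2*P*(-20 - 3*P) (B(P) = (P + P)*(P + (-4*P - 4*5)) = (2*P)*(P + (-4*P - 20)) = (2*P)*(P + (-20 - 4*P)) = (2*P)*(-20 - 3*P) = 2*P*(-20 - 3*P))
a(j) = 2*j*(184 + j) (a(j) = (2*j)*(184 + j) = 2*j*(184 + j))
L = 367024 (L = -4*(-91756) = 367024)
L/a(B(4)) = 367024/((2*(-2*4*(20 + 3*4))*(184 - 2*4*(20 + 3*4)))) = 367024/((2*(-2*4*(20 + 12))*(184 - 2*4*(20 + 12)))) = 367024/((2*(-2*4*32)*(184 - 2*4*32))) = 367024/((2*(-256)*(184 - 256))) = 367024/((2*(-256)*(-72))) = 367024/36864 = 367024*(1/36864) = 22939/2304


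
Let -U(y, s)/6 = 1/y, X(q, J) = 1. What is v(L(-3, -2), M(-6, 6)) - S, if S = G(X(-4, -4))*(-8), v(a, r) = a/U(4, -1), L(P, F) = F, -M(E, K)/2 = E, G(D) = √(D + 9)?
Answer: 4/3 + 8*√10 ≈ 26.632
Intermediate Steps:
G(D) = √(9 + D)
U(y, s) = -6/y
M(E, K) = -2*E
v(a, r) = -2*a/3 (v(a, r) = a/((-6/4)) = a/((-6*¼)) = a/(-3/2) = a*(-⅔) = -2*a/3)
S = -8*√10 (S = √(9 + 1)*(-8) = √10*(-8) = -8*√10 ≈ -25.298)
v(L(-3, -2), M(-6, 6)) - S = -⅔*(-2) - (-8)*√10 = 4/3 + 8*√10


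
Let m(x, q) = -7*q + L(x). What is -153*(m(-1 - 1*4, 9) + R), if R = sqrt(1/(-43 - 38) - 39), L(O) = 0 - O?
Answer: 8874 - 34*I*sqrt(790) ≈ 8874.0 - 955.64*I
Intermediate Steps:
L(O) = -O
R = 2*I*sqrt(790)/9 (R = sqrt(1/(-81) - 39) = sqrt(-1/81 - 39) = sqrt(-3160/81) = 2*I*sqrt(790)/9 ≈ 6.246*I)
m(x, q) = -x - 7*q (m(x, q) = -7*q - x = -x - 7*q)
-153*(m(-1 - 1*4, 9) + R) = -153*((-(-1 - 1*4) - 7*9) + 2*I*sqrt(790)/9) = -153*((-(-1 - 4) - 63) + 2*I*sqrt(790)/9) = -153*((-1*(-5) - 63) + 2*I*sqrt(790)/9) = -153*((5 - 63) + 2*I*sqrt(790)/9) = -153*(-58 + 2*I*sqrt(790)/9) = 8874 - 34*I*sqrt(790)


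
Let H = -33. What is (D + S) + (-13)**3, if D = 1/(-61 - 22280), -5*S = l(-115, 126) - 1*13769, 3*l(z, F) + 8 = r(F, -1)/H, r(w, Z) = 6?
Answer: 62258269/111705 ≈ 557.35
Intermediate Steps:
l(z, F) = -30/11 (l(z, F) = -8/3 + (6/(-33))/3 = -8/3 + (6*(-1/33))/3 = -8/3 + (1/3)*(-2/11) = -8/3 - 2/33 = -30/11)
S = 151489/55 (S = -(-30/11 - 1*13769)/5 = -(-30/11 - 13769)/5 = -1/5*(-151489/11) = 151489/55 ≈ 2754.3)
D = -1/22341 (D = 1/(-22341) = -1/22341 ≈ -4.4761e-5)
(D + S) + (-13)**3 = (-1/22341 + 151489/55) + (-13)**3 = 307674154/111705 - 2197 = 62258269/111705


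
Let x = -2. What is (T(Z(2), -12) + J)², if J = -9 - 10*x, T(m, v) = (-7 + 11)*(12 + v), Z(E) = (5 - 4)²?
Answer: 121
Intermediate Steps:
Z(E) = 1 (Z(E) = 1² = 1)
T(m, v) = 48 + 4*v (T(m, v) = 4*(12 + v) = 48 + 4*v)
J = 11 (J = -9 - 10*(-2) = -9 + 20 = 11)
(T(Z(2), -12) + J)² = ((48 + 4*(-12)) + 11)² = ((48 - 48) + 11)² = (0 + 11)² = 11² = 121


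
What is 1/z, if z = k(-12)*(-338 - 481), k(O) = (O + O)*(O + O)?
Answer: -1/471744 ≈ -2.1198e-6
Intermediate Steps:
k(O) = 4*O² (k(O) = (2*O)*(2*O) = 4*O²)
z = -471744 (z = (4*(-12)²)*(-338 - 481) = (4*144)*(-819) = 576*(-819) = -471744)
1/z = 1/(-471744) = -1/471744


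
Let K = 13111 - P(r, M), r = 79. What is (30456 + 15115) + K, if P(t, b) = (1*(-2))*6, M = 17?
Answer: 58694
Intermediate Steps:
P(t, b) = -12 (P(t, b) = -2*6 = -12)
K = 13123 (K = 13111 - 1*(-12) = 13111 + 12 = 13123)
(30456 + 15115) + K = (30456 + 15115) + 13123 = 45571 + 13123 = 58694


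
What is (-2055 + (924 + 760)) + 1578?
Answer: 1207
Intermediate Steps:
(-2055 + (924 + 760)) + 1578 = (-2055 + 1684) + 1578 = -371 + 1578 = 1207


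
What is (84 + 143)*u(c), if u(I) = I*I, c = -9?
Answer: 18387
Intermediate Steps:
u(I) = I²
(84 + 143)*u(c) = (84 + 143)*(-9)² = 227*81 = 18387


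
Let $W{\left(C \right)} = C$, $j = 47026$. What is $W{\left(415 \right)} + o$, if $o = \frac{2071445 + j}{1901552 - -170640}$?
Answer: $\frac{862078151}{2072192} \approx 416.02$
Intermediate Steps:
$o = \frac{2118471}{2072192}$ ($o = \frac{2071445 + 47026}{1901552 - -170640} = \frac{2118471}{1901552 + 170640} = \frac{2118471}{2072192} \approx 1.0223$)
$W{\left(415 \right)} + o = 415 + \frac{2118471}{2072192} = \frac{862078151}{2072192}$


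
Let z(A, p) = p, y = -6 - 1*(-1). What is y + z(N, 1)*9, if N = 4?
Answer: 4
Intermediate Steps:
y = -5 (y = -6 + 1 = -5)
y + z(N, 1)*9 = -5 + 1*9 = -5 + 9 = 4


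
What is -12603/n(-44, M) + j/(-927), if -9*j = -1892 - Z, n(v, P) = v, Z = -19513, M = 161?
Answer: 105922153/367092 ≈ 288.54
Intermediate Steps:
j = -17621/9 (j = -(-1892 - 1*(-19513))/9 = -(-1892 + 19513)/9 = -1/9*17621 = -17621/9 ≈ -1957.9)
-12603/n(-44, M) + j/(-927) = -12603/(-44) - 17621/9/(-927) = -12603*(-1/44) - 17621/9*(-1/927) = 12603/44 + 17621/8343 = 105922153/367092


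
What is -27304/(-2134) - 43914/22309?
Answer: 257706230/23803703 ≈ 10.826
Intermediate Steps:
-27304/(-2134) - 43914/22309 = -27304*(-1/2134) - 43914*1/22309 = 13652/1067 - 43914/22309 = 257706230/23803703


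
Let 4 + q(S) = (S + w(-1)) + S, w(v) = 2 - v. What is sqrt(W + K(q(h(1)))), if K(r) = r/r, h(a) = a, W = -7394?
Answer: I*sqrt(7393) ≈ 85.983*I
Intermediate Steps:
q(S) = -1 + 2*S (q(S) = -4 + ((S + (2 - 1*(-1))) + S) = -4 + ((S + (2 + 1)) + S) = -4 + ((S + 3) + S) = -4 + ((3 + S) + S) = -4 + (3 + 2*S) = -1 + 2*S)
K(r) = 1
sqrt(W + K(q(h(1)))) = sqrt(-7394 + 1) = sqrt(-7393) = I*sqrt(7393)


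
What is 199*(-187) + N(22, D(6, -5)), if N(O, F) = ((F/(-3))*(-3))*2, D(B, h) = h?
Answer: -37223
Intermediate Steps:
N(O, F) = 2*F (N(O, F) = ((F*(-⅓))*(-3))*2 = (-F/3*(-3))*2 = F*2 = 2*F)
199*(-187) + N(22, D(6, -5)) = 199*(-187) + 2*(-5) = -37213 - 10 = -37223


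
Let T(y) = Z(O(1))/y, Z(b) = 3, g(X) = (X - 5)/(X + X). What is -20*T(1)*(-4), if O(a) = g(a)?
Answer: 240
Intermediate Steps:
g(X) = (-5 + X)/(2*X) (g(X) = (-5 + X)/((2*X)) = (-5 + X)*(1/(2*X)) = (-5 + X)/(2*X))
O(a) = (-5 + a)/(2*a)
T(y) = 3/y
-20*T(1)*(-4) = -60/1*(-4) = -60*(-4) = 240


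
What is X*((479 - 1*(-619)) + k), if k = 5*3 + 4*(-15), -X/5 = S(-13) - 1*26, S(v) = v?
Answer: 205335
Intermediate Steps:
X = 195 (X = -5*(-13 - 1*26) = -5*(-13 - 26) = -5*(-39) = 195)
k = -45 (k = 15 - 60 = -45)
X*((479 - 1*(-619)) + k) = 195*((479 - 1*(-619)) - 45) = 195*((479 + 619) - 45) = 195*(1098 - 45) = 195*1053 = 205335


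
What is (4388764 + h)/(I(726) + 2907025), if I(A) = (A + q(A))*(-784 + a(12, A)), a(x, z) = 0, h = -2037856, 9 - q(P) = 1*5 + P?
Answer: 783636/967963 ≈ 0.80957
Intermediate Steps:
q(P) = 4 - P (q(P) = 9 - (1*5 + P) = 9 - (5 + P) = 9 + (-5 - P) = 4 - P)
I(A) = -3136 (I(A) = (A + (4 - A))*(-784 + 0) = 4*(-784) = -3136)
(4388764 + h)/(I(726) + 2907025) = (4388764 - 2037856)/(-3136 + 2907025) = 2350908/2903889 = 2350908*(1/2903889) = 783636/967963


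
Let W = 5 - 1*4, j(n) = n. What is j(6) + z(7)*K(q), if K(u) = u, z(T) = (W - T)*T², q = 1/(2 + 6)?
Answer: -123/4 ≈ -30.750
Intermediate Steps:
q = ⅛ (q = 1/8 = ⅛ ≈ 0.12500)
W = 1 (W = 5 - 4 = 1)
z(T) = T²*(1 - T) (z(T) = (1 - T)*T² = T²*(1 - T))
j(6) + z(7)*K(q) = 6 + (7²*(1 - 1*7))*(⅛) = 6 + (49*(1 - 7))*(⅛) = 6 + (49*(-6))*(⅛) = 6 - 294*⅛ = 6 - 147/4 = -123/4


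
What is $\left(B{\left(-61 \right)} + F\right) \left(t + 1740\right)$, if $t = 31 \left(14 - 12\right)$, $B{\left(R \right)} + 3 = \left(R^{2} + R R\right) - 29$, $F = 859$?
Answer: $14900738$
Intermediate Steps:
$B{\left(R \right)} = -32 + 2 R^{2}$ ($B{\left(R \right)} = -3 - \left(29 - R^{2} - R R\right) = -3 + \left(\left(R^{2} + R^{2}\right) - 29\right) = -3 + \left(2 R^{2} - 29\right) = -3 + \left(-29 + 2 R^{2}\right) = -32 + 2 R^{2}$)
$t = 62$ ($t = 31 \cdot 2 = 62$)
$\left(B{\left(-61 \right)} + F\right) \left(t + 1740\right) = \left(\left(-32 + 2 \left(-61\right)^{2}\right) + 859\right) \left(62 + 1740\right) = \left(\left(-32 + 2 \cdot 3721\right) + 859\right) 1802 = \left(\left(-32 + 7442\right) + 859\right) 1802 = \left(7410 + 859\right) 1802 = 8269 \cdot 1802 = 14900738$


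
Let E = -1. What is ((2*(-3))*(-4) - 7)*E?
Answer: -17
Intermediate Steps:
((2*(-3))*(-4) - 7)*E = ((2*(-3))*(-4) - 7)*(-1) = (-6*(-4) - 7)*(-1) = (24 - 7)*(-1) = 17*(-1) = -17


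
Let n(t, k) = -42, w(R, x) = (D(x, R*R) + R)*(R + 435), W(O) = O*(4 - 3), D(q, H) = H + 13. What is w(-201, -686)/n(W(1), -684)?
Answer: -1568307/7 ≈ -2.2404e+5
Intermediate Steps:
D(q, H) = 13 + H
W(O) = O (W(O) = O*1 = O)
w(R, x) = (435 + R)*(13 + R + R²) (w(R, x) = ((13 + R*R) + R)*(R + 435) = ((13 + R²) + R)*(435 + R) = (13 + R + R²)*(435 + R) = (435 + R)*(13 + R + R²))
w(-201, -686)/n(W(1), -684) = (5655 + (-201)³ + 436*(-201)² + 448*(-201))/(-42) = (5655 - 8120601 + 436*40401 - 90048)*(-1/42) = (5655 - 8120601 + 17614836 - 90048)*(-1/42) = 9409842*(-1/42) = -1568307/7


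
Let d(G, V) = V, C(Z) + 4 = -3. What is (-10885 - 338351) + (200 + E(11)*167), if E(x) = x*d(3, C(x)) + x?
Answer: -360058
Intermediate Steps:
C(Z) = -7 (C(Z) = -4 - 3 = -7)
E(x) = -6*x (E(x) = x*(-7) + x = -7*x + x = -6*x)
(-10885 - 338351) + (200 + E(11)*167) = (-10885 - 338351) + (200 - 6*11*167) = -349236 + (200 - 66*167) = -349236 + (200 - 11022) = -349236 - 10822 = -360058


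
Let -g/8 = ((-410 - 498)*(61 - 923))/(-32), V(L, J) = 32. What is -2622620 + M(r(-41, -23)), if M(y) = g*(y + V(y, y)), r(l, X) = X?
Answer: -861554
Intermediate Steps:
g = 195674 (g = -8*(-410 - 498)*(61 - 923)/(-32) = -8*(-908*(-862))*(-1)/32 = -6261568*(-1)/32 = -8*(-97837/4) = 195674)
M(y) = 6261568 + 195674*y (M(y) = 195674*(y + 32) = 195674*(32 + y) = 6261568 + 195674*y)
-2622620 + M(r(-41, -23)) = -2622620 + (6261568 + 195674*(-23)) = -2622620 + (6261568 - 4500502) = -2622620 + 1761066 = -861554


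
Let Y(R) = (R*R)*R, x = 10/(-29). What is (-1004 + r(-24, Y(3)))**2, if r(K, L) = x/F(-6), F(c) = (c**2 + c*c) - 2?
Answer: 41539738969/41209 ≈ 1.0080e+6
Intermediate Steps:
F(c) = -2 + 2*c**2 (F(c) = (c**2 + c**2) - 2 = 2*c**2 - 2 = -2 + 2*c**2)
x = -10/29 (x = 10*(-1/29) = -10/29 ≈ -0.34483)
Y(R) = R**3 (Y(R) = R**2*R = R**3)
r(K, L) = -1/203 (r(K, L) = -10/(29*(-2 + 2*(-6)**2)) = -10/(29*(-2 + 2*36)) = -10/(29*(-2 + 72)) = -10/29/70 = -10/29*1/70 = -1/203)
(-1004 + r(-24, Y(3)))**2 = (-1004 - 1/203)**2 = (-203813/203)**2 = 41539738969/41209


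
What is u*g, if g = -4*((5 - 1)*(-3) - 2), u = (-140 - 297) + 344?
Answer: -5208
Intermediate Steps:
u = -93 (u = -437 + 344 = -93)
g = 56 (g = -4*(4*(-3) - 2) = -4*(-12 - 2) = -4*(-14) = 56)
u*g = -93*56 = -5208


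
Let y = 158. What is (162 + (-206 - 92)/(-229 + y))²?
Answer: 139240000/5041 ≈ 27622.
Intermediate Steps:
(162 + (-206 - 92)/(-229 + y))² = (162 + (-206 - 92)/(-229 + 158))² = (162 - 298/(-71))² = (162 - 298*(-1/71))² = (162 + 298/71)² = (11800/71)² = 139240000/5041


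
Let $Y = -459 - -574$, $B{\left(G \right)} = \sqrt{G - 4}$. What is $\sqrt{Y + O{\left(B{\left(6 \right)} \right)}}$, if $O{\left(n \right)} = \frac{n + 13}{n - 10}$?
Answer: $\frac{\sqrt{1137 - 116 \sqrt{2}}}{\sqrt{10 - \sqrt{2}}} \approx 10.645$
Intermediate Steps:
$B{\left(G \right)} = \sqrt{-4 + G}$
$O{\left(n \right)} = \frac{13 + n}{-10 + n}$
$Y = 115$ ($Y = -459 + 574 = 115$)
$\sqrt{Y + O{\left(B{\left(6 \right)} \right)}} = \sqrt{115 + \frac{13 + \sqrt{-4 + 6}}{-10 + \sqrt{-4 + 6}}} = \sqrt{115 + \frac{13 + \sqrt{2}}{-10 + \sqrt{2}}}$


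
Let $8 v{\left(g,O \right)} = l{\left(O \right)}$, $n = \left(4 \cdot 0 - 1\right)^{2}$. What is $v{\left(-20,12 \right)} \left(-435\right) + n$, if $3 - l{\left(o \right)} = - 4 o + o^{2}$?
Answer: $\frac{40463}{8} \approx 5057.9$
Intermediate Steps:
$l{\left(o \right)} = 3 - o^{2} + 4 o$ ($l{\left(o \right)} = 3 - \left(- 4 o + o^{2}\right) = 3 - \left(o^{2} - 4 o\right) = 3 - o^{2} + 4 o$)
$n = 1$ ($n = \left(0 - 1\right)^{2} = \left(-1\right)^{2} = 1$)
$v{\left(g,O \right)} = \frac{3}{8} + \frac{O}{2} - \frac{O^{2}}{8}$ ($v{\left(g,O \right)} = \frac{3 - O^{2} + 4 O}{8} = \frac{3}{8} + \frac{O}{2} - \frac{O^{2}}{8}$)
$v{\left(-20,12 \right)} \left(-435\right) + n = \left(\frac{3}{8} + \frac{1}{2} \cdot 12 - \frac{12^{2}}{8}\right) \left(-435\right) + 1 = \left(\frac{3}{8} + 6 - 18\right) \left(-435\right) + 1 = \left(- \frac{93}{8}\right) \left(-435\right) + 1 = \frac{40455}{8} + 1 = \frac{40463}{8}$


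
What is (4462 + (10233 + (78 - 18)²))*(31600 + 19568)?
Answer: 936118560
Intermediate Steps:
(4462 + (10233 + (78 - 18)²))*(31600 + 19568) = (4462 + (10233 + 60²))*51168 = (4462 + (10233 + 3600))*51168 = (4462 + 13833)*51168 = 18295*51168 = 936118560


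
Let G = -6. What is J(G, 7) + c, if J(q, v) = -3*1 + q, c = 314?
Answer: 305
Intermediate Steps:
J(q, v) = -3 + q
J(G, 7) + c = (-3 - 6) + 314 = -9 + 314 = 305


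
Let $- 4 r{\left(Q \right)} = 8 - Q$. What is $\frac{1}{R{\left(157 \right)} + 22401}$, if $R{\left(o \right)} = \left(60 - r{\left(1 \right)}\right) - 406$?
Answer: $\frac{4}{88227} \approx 4.5338 \cdot 10^{-5}$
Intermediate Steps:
$r{\left(Q \right)} = -2 + \frac{Q}{4}$ ($r{\left(Q \right)} = - \frac{8 - Q}{4} = -2 + \frac{Q}{4}$)
$R{\left(o \right)} = - \frac{1377}{4}$ ($R{\left(o \right)} = \left(60 - \left(-2 + \frac{1}{4} \cdot 1\right)\right) - 406 = \left(60 - \left(-2 + \frac{1}{4}\right)\right) - 406 = \left(60 - - \frac{7}{4}\right) - 406 = \left(60 + \frac{7}{4}\right) - 406 = \frac{247}{4} - 406 = - \frac{1377}{4}$)
$\frac{1}{R{\left(157 \right)} + 22401} = \frac{1}{- \frac{1377}{4} + 22401} = \frac{1}{\frac{88227}{4}} = \frac{4}{88227}$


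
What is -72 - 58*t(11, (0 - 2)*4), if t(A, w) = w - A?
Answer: 1030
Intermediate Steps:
-72 - 58*t(11, (0 - 2)*4) = -72 - 58*((0 - 2)*4 - 1*11) = -72 - 58*(-2*4 - 11) = -72 - 58*(-8 - 11) = -72 - 58*(-19) = -72 + 1102 = 1030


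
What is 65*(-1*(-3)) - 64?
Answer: 131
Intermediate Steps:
65*(-1*(-3)) - 64 = 65*3 - 64 = 195 - 64 = 131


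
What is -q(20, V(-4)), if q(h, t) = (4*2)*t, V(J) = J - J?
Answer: 0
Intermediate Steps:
V(J) = 0
q(h, t) = 8*t
-q(20, V(-4)) = -8*0 = -1*0 = 0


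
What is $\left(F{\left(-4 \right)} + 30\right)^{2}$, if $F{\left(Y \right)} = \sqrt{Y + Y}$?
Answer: $892 + 120 i \sqrt{2} \approx 892.0 + 169.71 i$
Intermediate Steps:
$F{\left(Y \right)} = \sqrt{2} \sqrt{Y}$ ($F{\left(Y \right)} = \sqrt{2 Y} = \sqrt{2} \sqrt{Y}$)
$\left(F{\left(-4 \right)} + 30\right)^{2} = \left(\sqrt{2} \sqrt{-4} + 30\right)^{2} = \left(\sqrt{2} \cdot 2 i + 30\right)^{2} = \left(2 i \sqrt{2} + 30\right)^{2} = \left(30 + 2 i \sqrt{2}\right)^{2}$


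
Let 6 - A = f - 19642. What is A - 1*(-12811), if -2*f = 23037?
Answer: 87955/2 ≈ 43978.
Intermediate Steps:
f = -23037/2 (f = -1/2*23037 = -23037/2 ≈ -11519.)
A = 62333/2 (A = 6 - (-23037/2 - 19642) = 6 - 1*(-62321/2) = 6 + 62321/2 = 62333/2 ≈ 31167.)
A - 1*(-12811) = 62333/2 - 1*(-12811) = 62333/2 + 12811 = 87955/2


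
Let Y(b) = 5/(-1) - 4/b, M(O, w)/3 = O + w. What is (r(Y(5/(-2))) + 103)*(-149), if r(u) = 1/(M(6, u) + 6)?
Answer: -1059688/69 ≈ -15358.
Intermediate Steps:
M(O, w) = 3*O + 3*w (M(O, w) = 3*(O + w) = 3*O + 3*w)
Y(b) = -5 - 4/b (Y(b) = 5*(-1) - 4/b = -5 - 4/b)
r(u) = 1/(24 + 3*u) (r(u) = 1/((3*6 + 3*u) + 6) = 1/((18 + 3*u) + 6) = 1/(24 + 3*u))
(r(Y(5/(-2))) + 103)*(-149) = (1/(3*(8 + (-5 - 4/(5/(-2))))) + 103)*(-149) = (1/(3*(8 + (-5 - 4/(5*(-½))))) + 103)*(-149) = (1/(3*(8 + (-5 - 4/(-5/2)))) + 103)*(-149) = (1/(3*(8 + (-5 - 4*(-⅖)))) + 103)*(-149) = (1/(3*(8 + (-5 + 8/5))) + 103)*(-149) = (1/(3*(8 - 17/5)) + 103)*(-149) = (1/(3*(23/5)) + 103)*(-149) = ((⅓)*(5/23) + 103)*(-149) = (5/69 + 103)*(-149) = (7112/69)*(-149) = -1059688/69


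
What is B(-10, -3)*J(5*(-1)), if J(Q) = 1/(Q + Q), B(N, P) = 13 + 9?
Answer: -11/5 ≈ -2.2000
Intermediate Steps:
B(N, P) = 22
J(Q) = 1/(2*Q)
B(-10, -3)*J(5*(-1)) = 22*(1/(2*((5*(-1))))) = 22*((½)/(-5)) = 22*((½)*(-⅕)) = 22*(-⅒) = -11/5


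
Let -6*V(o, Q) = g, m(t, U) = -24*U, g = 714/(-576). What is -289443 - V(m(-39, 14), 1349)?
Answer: -166719287/576 ≈ -2.8944e+5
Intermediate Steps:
g = -119/96 (g = 714*(-1/576) = -119/96 ≈ -1.2396)
V(o, Q) = 119/576 (V(o, Q) = -⅙*(-119/96) = 119/576)
-289443 - V(m(-39, 14), 1349) = -289443 - 1*119/576 = -289443 - 119/576 = -166719287/576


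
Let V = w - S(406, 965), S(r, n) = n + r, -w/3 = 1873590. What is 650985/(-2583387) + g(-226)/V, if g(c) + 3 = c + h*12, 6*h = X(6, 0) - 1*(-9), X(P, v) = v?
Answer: -406598262692/1613796219063 ≈ -0.25195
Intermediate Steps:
w = -5620770 (w = -3*1873590 = -5620770)
h = 3/2 (h = (0 - 1*(-9))/6 = (0 + 9)/6 = (⅙)*9 = 3/2 ≈ 1.5000)
V = -5622141 (V = -5620770 - (965 + 406) = -5620770 - 1*1371 = -5620770 - 1371 = -5622141)
g(c) = 15 + c (g(c) = -3 + (c + (3/2)*12) = -3 + (c + 18) = -3 + (18 + c) = 15 + c)
650985/(-2583387) + g(-226)/V = 650985/(-2583387) + (15 - 226)/(-5622141) = 650985*(-1/2583387) - 211*(-1/5622141) = -216995/861129 + 211/5622141 = -406598262692/1613796219063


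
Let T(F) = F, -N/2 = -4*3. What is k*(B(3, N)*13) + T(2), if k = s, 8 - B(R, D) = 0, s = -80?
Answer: -8318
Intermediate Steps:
N = 24 (N = -(-8)*3 = -2*(-12) = 24)
B(R, D) = 8 (B(R, D) = 8 - 1*0 = 8 + 0 = 8)
k = -80
k*(B(3, N)*13) + T(2) = -640*13 + 2 = -80*104 + 2 = -8320 + 2 = -8318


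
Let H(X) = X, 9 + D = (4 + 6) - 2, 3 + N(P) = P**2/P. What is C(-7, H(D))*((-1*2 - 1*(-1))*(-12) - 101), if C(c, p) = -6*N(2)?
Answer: -534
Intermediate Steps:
N(P) = -3 + P (N(P) = -3 + P**2/P = -3 + P)
D = -1 (D = -9 + ((4 + 6) - 2) = -9 + (10 - 2) = -9 + 8 = -1)
C(c, p) = 6 (C(c, p) = -6*(-3 + 2) = -6*(-1) = 6)
C(-7, H(D))*((-1*2 - 1*(-1))*(-12) - 101) = 6*((-1*2 - 1*(-1))*(-12) - 101) = 6*((-2 + 1)*(-12) - 101) = 6*(-1*(-12) - 101) = 6*(12 - 101) = 6*(-89) = -534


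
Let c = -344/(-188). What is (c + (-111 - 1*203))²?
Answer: 215267584/2209 ≈ 97450.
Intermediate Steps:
c = 86/47 (c = -344*(-1/188) = 86/47 ≈ 1.8298)
(c + (-111 - 1*203))² = (86/47 + (-111 - 1*203))² = (86/47 + (-111 - 203))² = (86/47 - 314)² = (-14672/47)² = 215267584/2209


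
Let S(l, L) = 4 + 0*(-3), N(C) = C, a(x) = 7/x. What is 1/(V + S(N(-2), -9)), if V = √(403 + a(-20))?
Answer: -80/7733 + 2*√40265/7733 ≈ 0.041552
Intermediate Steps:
V = √40265/10 (V = √(403 + 7/(-20)) = √(403 + 7*(-1/20)) = √(403 - 7/20) = √(8053/20) = √40265/10 ≈ 20.066)
S(l, L) = 4 (S(l, L) = 4 + 0 = 4)
1/(V + S(N(-2), -9)) = 1/(√40265/10 + 4) = 1/(4 + √40265/10)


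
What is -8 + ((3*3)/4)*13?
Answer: 85/4 ≈ 21.250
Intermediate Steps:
-8 + ((3*3)/4)*13 = -8 + (9*(¼))*13 = -8 + (9/4)*13 = -8 + 117/4 = 85/4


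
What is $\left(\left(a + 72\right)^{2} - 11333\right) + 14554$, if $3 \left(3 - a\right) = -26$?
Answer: $\frac{91990}{9} \approx 10221.0$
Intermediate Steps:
$a = \frac{35}{3}$ ($a = 3 - - \frac{26}{3} = 3 + \frac{26}{3} = \frac{35}{3} \approx 11.667$)
$\left(\left(a + 72\right)^{2} - 11333\right) + 14554 = \left(\left(\frac{35}{3} + 72\right)^{2} - 11333\right) + 14554 = \left(\left(\frac{251}{3}\right)^{2} - 11333\right) + 14554 = \left(\frac{63001}{9} - 11333\right) + 14554 = - \frac{38996}{9} + 14554 = \frac{91990}{9}$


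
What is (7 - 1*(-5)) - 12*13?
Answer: -144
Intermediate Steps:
(7 - 1*(-5)) - 12*13 = (7 + 5) - 156 = 12 - 156 = -144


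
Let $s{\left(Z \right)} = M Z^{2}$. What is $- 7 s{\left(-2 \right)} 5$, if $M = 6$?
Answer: $-840$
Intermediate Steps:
$s{\left(Z \right)} = 6 Z^{2}$
$- 7 s{\left(-2 \right)} 5 = - 7 \cdot 6 \left(-2\right)^{2} \cdot 5 = - 7 \cdot 6 \cdot 4 \cdot 5 = \left(-7\right) 24 \cdot 5 = \left(-168\right) 5 = -840$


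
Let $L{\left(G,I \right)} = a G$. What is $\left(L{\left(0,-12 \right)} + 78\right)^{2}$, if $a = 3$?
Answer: $6084$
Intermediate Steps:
$L{\left(G,I \right)} = 3 G$
$\left(L{\left(0,-12 \right)} + 78\right)^{2} = \left(3 \cdot 0 + 78\right)^{2} = \left(0 + 78\right)^{2} = 78^{2} = 6084$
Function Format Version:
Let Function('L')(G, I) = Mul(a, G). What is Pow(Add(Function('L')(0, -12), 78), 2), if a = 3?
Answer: 6084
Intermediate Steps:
Function('L')(G, I) = Mul(3, G)
Pow(Add(Function('L')(0, -12), 78), 2) = Pow(Add(Mul(3, 0), 78), 2) = Pow(Add(0, 78), 2) = Pow(78, 2) = 6084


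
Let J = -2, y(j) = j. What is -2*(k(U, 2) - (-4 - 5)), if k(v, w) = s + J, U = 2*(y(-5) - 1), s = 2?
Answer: -18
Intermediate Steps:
U = -12 (U = 2*(-5 - 1) = 2*(-6) = -12)
k(v, w) = 0 (k(v, w) = 2 - 2 = 0)
-2*(k(U, 2) - (-4 - 5)) = -2*(0 - (-4 - 5)) = -2*(0 - 1*(-9)) = -2*(0 + 9) = -2*9 = -18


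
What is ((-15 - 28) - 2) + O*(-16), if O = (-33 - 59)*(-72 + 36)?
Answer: -53037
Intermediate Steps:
O = 3312 (O = -92*(-36) = 3312)
((-15 - 28) - 2) + O*(-16) = ((-15 - 28) - 2) + 3312*(-16) = (-43 - 2) - 52992 = -45 - 52992 = -53037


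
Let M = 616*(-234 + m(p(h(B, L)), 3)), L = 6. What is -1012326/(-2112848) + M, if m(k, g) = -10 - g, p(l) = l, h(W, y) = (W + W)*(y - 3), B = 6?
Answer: -160736518285/1056424 ≈ -1.5215e+5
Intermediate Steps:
h(W, y) = 2*W*(-3 + y) (h(W, y) = (2*W)*(-3 + y) = 2*W*(-3 + y))
M = -152152 (M = 616*(-234 + (-10 - 1*3)) = 616*(-234 + (-10 - 3)) = 616*(-234 - 13) = 616*(-247) = -152152)
-1012326/(-2112848) + M = -1012326/(-2112848) - 152152 = -1012326*(-1/2112848) - 152152 = 506163/1056424 - 152152 = -160736518285/1056424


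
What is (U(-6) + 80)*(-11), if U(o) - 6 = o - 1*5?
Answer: -825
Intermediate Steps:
U(o) = 1 + o (U(o) = 6 + (o - 1*5) = 6 + (o - 5) = 6 + (-5 + o) = 1 + o)
(U(-6) + 80)*(-11) = ((1 - 6) + 80)*(-11) = (-5 + 80)*(-11) = 75*(-11) = -825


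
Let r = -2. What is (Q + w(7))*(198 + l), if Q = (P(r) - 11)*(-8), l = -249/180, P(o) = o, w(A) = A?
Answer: 436489/20 ≈ 21824.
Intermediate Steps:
l = -83/60 (l = -249*1/180 = -83/60 ≈ -1.3833)
Q = 104 (Q = (-2 - 11)*(-8) = -13*(-8) = 104)
(Q + w(7))*(198 + l) = (104 + 7)*(198 - 83/60) = 111*(11797/60) = 436489/20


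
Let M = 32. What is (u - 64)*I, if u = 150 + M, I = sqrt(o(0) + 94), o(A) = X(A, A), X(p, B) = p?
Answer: 118*sqrt(94) ≈ 1144.1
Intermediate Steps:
o(A) = A
I = sqrt(94) (I = sqrt(0 + 94) = sqrt(94) ≈ 9.6954)
u = 182 (u = 150 + 32 = 182)
(u - 64)*I = (182 - 64)*sqrt(94) = 118*sqrt(94)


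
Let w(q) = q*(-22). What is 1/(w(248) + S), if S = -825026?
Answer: -1/830482 ≈ -1.2041e-6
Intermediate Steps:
w(q) = -22*q
1/(w(248) + S) = 1/(-22*248 - 825026) = 1/(-5456 - 825026) = 1/(-830482) = -1/830482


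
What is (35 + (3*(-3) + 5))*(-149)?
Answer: -4619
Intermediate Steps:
(35 + (3*(-3) + 5))*(-149) = (35 + (-9 + 5))*(-149) = (35 - 4)*(-149) = 31*(-149) = -4619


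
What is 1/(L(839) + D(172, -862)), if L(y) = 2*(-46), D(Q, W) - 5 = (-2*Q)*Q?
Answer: -1/59255 ≈ -1.6876e-5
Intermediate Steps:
D(Q, W) = 5 - 2*Q² (D(Q, W) = 5 + (-2*Q)*Q = 5 - 2*Q²)
L(y) = -92
1/(L(839) + D(172, -862)) = 1/(-92 + (5 - 2*172²)) = 1/(-92 + (5 - 2*29584)) = 1/(-92 + (5 - 59168)) = 1/(-92 - 59163) = 1/(-59255) = -1/59255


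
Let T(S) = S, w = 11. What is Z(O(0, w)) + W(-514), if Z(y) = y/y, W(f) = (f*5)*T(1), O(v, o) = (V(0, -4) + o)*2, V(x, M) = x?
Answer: -2569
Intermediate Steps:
O(v, o) = 2*o (O(v, o) = (0 + o)*2 = o*2 = 2*o)
W(f) = 5*f (W(f) = (f*5)*1 = (5*f)*1 = 5*f)
Z(y) = 1
Z(O(0, w)) + W(-514) = 1 + 5*(-514) = 1 - 2570 = -2569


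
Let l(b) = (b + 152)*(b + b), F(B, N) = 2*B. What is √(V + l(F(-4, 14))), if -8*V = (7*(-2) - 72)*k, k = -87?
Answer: I*√12957/2 ≈ 56.914*I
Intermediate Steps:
V = -3741/4 (V = -(7*(-2) - 72)*(-87)/8 = -(-14 - 72)*(-87)/8 = -(-43)*(-87)/4 = -⅛*7482 = -3741/4 ≈ -935.25)
l(b) = 2*b*(152 + b) (l(b) = (152 + b)*(2*b) = 2*b*(152 + b))
√(V + l(F(-4, 14))) = √(-3741/4 + 2*(2*(-4))*(152 + 2*(-4))) = √(-3741/4 + 2*(-8)*(152 - 8)) = √(-3741/4 + 2*(-8)*144) = √(-3741/4 - 2304) = √(-12957/4) = I*√12957/2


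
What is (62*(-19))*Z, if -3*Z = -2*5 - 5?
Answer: -5890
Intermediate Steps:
Z = 5 (Z = -(-2*5 - 5)/3 = -(-10 - 5)/3 = -1/3*(-15) = 5)
(62*(-19))*Z = (62*(-19))*5 = -1178*5 = -5890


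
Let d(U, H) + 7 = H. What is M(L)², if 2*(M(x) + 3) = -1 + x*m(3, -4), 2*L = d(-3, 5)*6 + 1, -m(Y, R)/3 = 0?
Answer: 49/4 ≈ 12.250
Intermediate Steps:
m(Y, R) = 0 (m(Y, R) = -3*0 = 0)
d(U, H) = -7 + H
L = -11/2 (L = ((-7 + 5)*6 + 1)/2 = (-2*6 + 1)/2 = (-12 + 1)/2 = (½)*(-11) = -11/2 ≈ -5.5000)
M(x) = -7/2 (M(x) = -3 + (-1 + x*0)/2 = -3 + (-1 + 0)/2 = -3 + (½)*(-1) = -3 - ½ = -7/2)
M(L)² = (-7/2)² = 49/4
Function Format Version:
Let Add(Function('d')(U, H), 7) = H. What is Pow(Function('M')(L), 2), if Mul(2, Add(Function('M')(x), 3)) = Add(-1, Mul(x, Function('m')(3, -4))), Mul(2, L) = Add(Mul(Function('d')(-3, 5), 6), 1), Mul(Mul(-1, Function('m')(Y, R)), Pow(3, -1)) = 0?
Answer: Rational(49, 4) ≈ 12.250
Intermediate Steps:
Function('m')(Y, R) = 0 (Function('m')(Y, R) = Mul(-3, 0) = 0)
Function('d')(U, H) = Add(-7, H)
L = Rational(-11, 2) (L = Mul(Rational(1, 2), Add(Mul(Add(-7, 5), 6), 1)) = Mul(Rational(1, 2), Add(Mul(-2, 6), 1)) = Mul(Rational(1, 2), Add(-12, 1)) = Mul(Rational(1, 2), -11) = Rational(-11, 2) ≈ -5.5000)
Function('M')(x) = Rational(-7, 2) (Function('M')(x) = Add(-3, Mul(Rational(1, 2), Add(-1, Mul(x, 0)))) = Add(-3, Mul(Rational(1, 2), Add(-1, 0))) = Add(-3, Mul(Rational(1, 2), -1)) = Add(-3, Rational(-1, 2)) = Rational(-7, 2))
Pow(Function('M')(L), 2) = Pow(Rational(-7, 2), 2) = Rational(49, 4)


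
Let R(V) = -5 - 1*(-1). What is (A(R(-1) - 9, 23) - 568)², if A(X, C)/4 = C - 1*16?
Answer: 291600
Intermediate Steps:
R(V) = -4 (R(V) = -5 + 1 = -4)
A(X, C) = -64 + 4*C (A(X, C) = 4*(C - 1*16) = 4*(C - 16) = 4*(-16 + C) = -64 + 4*C)
(A(R(-1) - 9, 23) - 568)² = ((-64 + 4*23) - 568)² = ((-64 + 92) - 568)² = (28 - 568)² = (-540)² = 291600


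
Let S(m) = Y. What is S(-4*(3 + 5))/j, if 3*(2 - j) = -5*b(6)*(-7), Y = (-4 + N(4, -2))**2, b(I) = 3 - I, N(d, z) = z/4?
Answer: 81/148 ≈ 0.54730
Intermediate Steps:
N(d, z) = z/4 (N(d, z) = z*(1/4) = z/4)
Y = 81/4 (Y = (-4 + (1/4)*(-2))**2 = (-4 - 1/2)**2 = (-9/2)**2 = 81/4 ≈ 20.250)
S(m) = 81/4
j = 37 (j = 2 - (-5*(3 - 1*6))*(-7)/3 = 2 - (-5*(3 - 6))*(-7)/3 = 2 - (-5*(-3))*(-7)/3 = 2 - 5*(-7) = 2 - 1/3*(-105) = 2 + 35 = 37)
S(-4*(3 + 5))/j = (81/4)/37 = (81/4)*(1/37) = 81/148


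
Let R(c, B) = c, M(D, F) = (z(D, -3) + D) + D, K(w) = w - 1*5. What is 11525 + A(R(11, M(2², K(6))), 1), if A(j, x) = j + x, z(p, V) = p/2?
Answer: 11537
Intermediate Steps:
K(w) = -5 + w (K(w) = w - 5 = -5 + w)
z(p, V) = p/2 (z(p, V) = p*(½) = p/2)
M(D, F) = 5*D/2 (M(D, F) = (D/2 + D) + D = 3*D/2 + D = 5*D/2)
11525 + A(R(11, M(2², K(6))), 1) = 11525 + (11 + 1) = 11525 + 12 = 11537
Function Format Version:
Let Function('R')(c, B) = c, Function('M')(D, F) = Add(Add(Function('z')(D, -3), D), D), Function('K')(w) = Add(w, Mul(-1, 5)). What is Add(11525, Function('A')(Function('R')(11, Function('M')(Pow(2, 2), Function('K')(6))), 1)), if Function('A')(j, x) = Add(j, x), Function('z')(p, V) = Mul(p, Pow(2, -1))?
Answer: 11537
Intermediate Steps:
Function('K')(w) = Add(-5, w) (Function('K')(w) = Add(w, -5) = Add(-5, w))
Function('z')(p, V) = Mul(Rational(1, 2), p) (Function('z')(p, V) = Mul(p, Rational(1, 2)) = Mul(Rational(1, 2), p))
Function('M')(D, F) = Mul(Rational(5, 2), D) (Function('M')(D, F) = Add(Add(Mul(Rational(1, 2), D), D), D) = Add(Mul(Rational(3, 2), D), D) = Mul(Rational(5, 2), D))
Add(11525, Function('A')(Function('R')(11, Function('M')(Pow(2, 2), Function('K')(6))), 1)) = Add(11525, Add(11, 1)) = Add(11525, 12) = 11537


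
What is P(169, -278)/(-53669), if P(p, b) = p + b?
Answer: 109/53669 ≈ 0.0020310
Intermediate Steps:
P(p, b) = b + p
P(169, -278)/(-53669) = (-278 + 169)/(-53669) = -109*(-1/53669) = 109/53669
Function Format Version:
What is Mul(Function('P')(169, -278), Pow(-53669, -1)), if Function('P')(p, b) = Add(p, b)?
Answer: Rational(109, 53669) ≈ 0.0020310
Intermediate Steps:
Function('P')(p, b) = Add(b, p)
Mul(Function('P')(169, -278), Pow(-53669, -1)) = Mul(Add(-278, 169), Pow(-53669, -1)) = Mul(-109, Rational(-1, 53669)) = Rational(109, 53669)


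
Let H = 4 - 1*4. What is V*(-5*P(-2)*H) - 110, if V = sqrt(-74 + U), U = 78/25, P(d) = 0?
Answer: -110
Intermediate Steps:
U = 78/25 (U = 78*(1/25) = 78/25 ≈ 3.1200)
H = 0 (H = 4 - 4 = 0)
V = 2*I*sqrt(443)/5 (V = sqrt(-74 + 78/25) = sqrt(-1772/25) = 2*I*sqrt(443)/5 ≈ 8.419*I)
V*(-5*P(-2)*H) - 110 = (2*I*sqrt(443)/5)*(-0*0) - 110 = (2*I*sqrt(443)/5)*(-5*0) - 110 = (2*I*sqrt(443)/5)*0 - 110 = 0 - 110 = -110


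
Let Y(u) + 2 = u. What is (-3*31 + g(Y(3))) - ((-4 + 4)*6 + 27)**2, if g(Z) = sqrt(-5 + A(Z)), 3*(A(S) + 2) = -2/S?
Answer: -822 + I*sqrt(69)/3 ≈ -822.0 + 2.7689*I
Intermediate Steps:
Y(u) = -2 + u
A(S) = -2 - 2/(3*S) (A(S) = -2 + (-2/S)/3 = -2 - 2/(3*S))
g(Z) = sqrt(-7 - 2/(3*Z)) (g(Z) = sqrt(-5 + (-2 - 2/(3*Z))) = sqrt(-7 - 2/(3*Z)))
(-3*31 + g(Y(3))) - ((-4 + 4)*6 + 27)**2 = (-3*31 + sqrt(-63 - 6/(-2 + 3))/3) - ((-4 + 4)*6 + 27)**2 = (-93 + sqrt(-63 - 6/1)/3) - (0*6 + 27)**2 = (-93 + sqrt(-63 - 6*1)/3) - (0 + 27)**2 = (-93 + sqrt(-63 - 6)/3) - 1*27**2 = (-93 + sqrt(-69)/3) - 1*729 = (-93 + (I*sqrt(69))/3) - 729 = (-93 + I*sqrt(69)/3) - 729 = -822 + I*sqrt(69)/3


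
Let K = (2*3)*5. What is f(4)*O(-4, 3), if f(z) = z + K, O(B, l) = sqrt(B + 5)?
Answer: 34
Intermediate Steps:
O(B, l) = sqrt(5 + B)
K = 30 (K = 6*5 = 30)
f(z) = 30 + z (f(z) = z + 30 = 30 + z)
f(4)*O(-4, 3) = (30 + 4)*sqrt(5 - 4) = 34*sqrt(1) = 34*1 = 34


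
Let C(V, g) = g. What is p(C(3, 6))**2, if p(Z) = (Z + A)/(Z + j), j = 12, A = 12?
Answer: 1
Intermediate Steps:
p(Z) = 1 (p(Z) = (Z + 12)/(Z + 12) = (12 + Z)/(12 + Z) = 1)
p(C(3, 6))**2 = 1**2 = 1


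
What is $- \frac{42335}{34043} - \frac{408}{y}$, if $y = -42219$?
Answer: $- \frac{591150607}{479087139} \approx -1.2339$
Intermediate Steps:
$- \frac{42335}{34043} - \frac{408}{y} = - \frac{42335}{34043} - \frac{408}{-42219} = \left(-42335\right) \frac{1}{34043} - - \frac{136}{14073} = - \frac{42335}{34043} + \frac{136}{14073} = - \frac{591150607}{479087139}$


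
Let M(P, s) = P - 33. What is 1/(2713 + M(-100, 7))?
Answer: 1/2580 ≈ 0.00038760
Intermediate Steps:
M(P, s) = -33 + P
1/(2713 + M(-100, 7)) = 1/(2713 + (-33 - 100)) = 1/(2713 - 133) = 1/2580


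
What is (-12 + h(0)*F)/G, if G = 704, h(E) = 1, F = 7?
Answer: -5/704 ≈ -0.0071023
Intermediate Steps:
(-12 + h(0)*F)/G = (-12 + 1*7)/704 = (-12 + 7)*(1/704) = -5*1/704 = -5/704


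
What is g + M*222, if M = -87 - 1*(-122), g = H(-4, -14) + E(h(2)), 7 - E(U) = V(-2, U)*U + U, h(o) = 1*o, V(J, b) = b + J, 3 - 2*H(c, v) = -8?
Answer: 15561/2 ≈ 7780.5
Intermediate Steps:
H(c, v) = 11/2 (H(c, v) = 3/2 - ½*(-8) = 3/2 + 4 = 11/2)
V(J, b) = J + b
h(o) = o
E(U) = 7 - U - U*(-2 + U) (E(U) = 7 - ((-2 + U)*U + U) = 7 - (U*(-2 + U) + U) = 7 - (U + U*(-2 + U)) = 7 + (-U - U*(-2 + U)) = 7 - U - U*(-2 + U))
g = 21/2 (g = 11/2 + (7 + 2 - 1*2²) = 11/2 + (7 + 2 - 1*4) = 11/2 + (7 + 2 - 4) = 11/2 + 5 = 21/2 ≈ 10.500)
M = 35 (M = -87 + 122 = 35)
g + M*222 = 21/2 + 35*222 = 21/2 + 7770 = 15561/2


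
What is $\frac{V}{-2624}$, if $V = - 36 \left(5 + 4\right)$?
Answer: $\frac{81}{656} \approx 0.12348$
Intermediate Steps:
$V = -324$ ($V = \left(-36\right) 9 = -324$)
$\frac{V}{-2624} = - \frac{324}{-2624} = \left(-324\right) \left(- \frac{1}{2624}\right) = \frac{81}{656}$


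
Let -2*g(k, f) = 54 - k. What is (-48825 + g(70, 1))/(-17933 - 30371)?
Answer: 48817/48304 ≈ 1.0106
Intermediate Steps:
g(k, f) = -27 + k/2 (g(k, f) = -(54 - k)/2 = -27 + k/2)
(-48825 + g(70, 1))/(-17933 - 30371) = (-48825 + (-27 + (½)*70))/(-17933 - 30371) = (-48825 + (-27 + 35))/(-48304) = (-48825 + 8)*(-1/48304) = -48817*(-1/48304) = 48817/48304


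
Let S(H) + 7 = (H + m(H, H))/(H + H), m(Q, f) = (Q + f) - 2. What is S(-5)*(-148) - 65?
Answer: 3597/5 ≈ 719.40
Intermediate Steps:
m(Q, f) = -2 + Q + f
S(H) = -7 + (-2 + 3*H)/(2*H) (S(H) = -7 + (H + (-2 + H + H))/(H + H) = -7 + (H + (-2 + 2*H))/((2*H)) = -7 + (-2 + 3*H)*(1/(2*H)) = -7 + (-2 + 3*H)/(2*H))
S(-5)*(-148) - 65 = (-11/2 - 1/(-5))*(-148) - 65 = (-11/2 - 1*(-⅕))*(-148) - 65 = (-11/2 + ⅕)*(-148) - 65 = -53/10*(-148) - 65 = 3922/5 - 65 = 3597/5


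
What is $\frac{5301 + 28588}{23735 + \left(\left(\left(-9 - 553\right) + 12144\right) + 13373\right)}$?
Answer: $\frac{33889}{48690} \approx 0.69602$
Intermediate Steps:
$\frac{5301 + 28588}{23735 + \left(\left(\left(-9 - 553\right) + 12144\right) + 13373\right)} = \frac{33889}{23735 + \left(\left(-562 + 12144\right) + 13373\right)} = \frac{33889}{23735 + \left(11582 + 13373\right)} = \frac{33889}{23735 + 24955} = \frac{33889}{48690}$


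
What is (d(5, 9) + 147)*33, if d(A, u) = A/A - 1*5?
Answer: 4719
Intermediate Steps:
d(A, u) = -4 (d(A, u) = 1 - 5 = -4)
(d(5, 9) + 147)*33 = (-4 + 147)*33 = 143*33 = 4719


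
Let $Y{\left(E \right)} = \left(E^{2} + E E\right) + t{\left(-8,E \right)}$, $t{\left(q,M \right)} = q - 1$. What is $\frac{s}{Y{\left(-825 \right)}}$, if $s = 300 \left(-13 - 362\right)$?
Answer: $- \frac{12500}{151249} \approx -0.082645$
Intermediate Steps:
$t{\left(q,M \right)} = -1 + q$
$s = -112500$ ($s = 300 \left(-375\right) = -112500$)
$Y{\left(E \right)} = -9 + 2 E^{2}$ ($Y{\left(E \right)} = \left(E^{2} + E E\right) - 9 = \left(E^{2} + E^{2}\right) - 9 = 2 E^{2} - 9 = -9 + 2 E^{2}$)
$\frac{s}{Y{\left(-825 \right)}} = - \frac{112500}{-9 + 2 \left(-825\right)^{2}} = - \frac{112500}{-9 + 2 \cdot 680625} = - \frac{112500}{-9 + 1361250} = - \frac{112500}{1361241} = \left(-112500\right) \frac{1}{1361241} = - \frac{12500}{151249}$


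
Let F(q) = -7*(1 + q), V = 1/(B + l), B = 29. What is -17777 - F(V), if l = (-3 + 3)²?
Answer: -515323/29 ≈ -17770.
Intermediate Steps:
l = 0 (l = 0² = 0)
V = 1/29 (V = 1/(29 + 0) = 1/29 ≈ 0.034483)
F(q) = -7 - 7*q
-17777 - F(V) = -17777 - (-7 - 7*1/29) = -17777 - (-7 - 7/29) = -17777 - 1*(-210/29) = -17777 + 210/29 = -515323/29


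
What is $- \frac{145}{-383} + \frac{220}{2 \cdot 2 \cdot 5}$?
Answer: $\frac{4358}{383} \approx 11.379$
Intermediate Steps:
$- \frac{145}{-383} + \frac{220}{2 \cdot 2 \cdot 5} = \left(-145\right) \left(- \frac{1}{383}\right) + \frac{220}{4 \cdot 5} = \frac{145}{383} + \frac{220}{20} = \frac{145}{383} + 220 \cdot \frac{1}{20} = \frac{145}{383} + 11 = \frac{4358}{383}$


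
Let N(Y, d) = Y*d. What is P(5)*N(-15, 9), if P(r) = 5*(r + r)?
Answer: -6750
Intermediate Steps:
P(r) = 10*r (P(r) = 5*(2*r) = 10*r)
P(5)*N(-15, 9) = (10*5)*(-15*9) = 50*(-135) = -6750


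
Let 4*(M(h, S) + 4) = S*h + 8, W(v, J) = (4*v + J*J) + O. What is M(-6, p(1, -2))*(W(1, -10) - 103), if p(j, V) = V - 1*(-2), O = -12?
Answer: 22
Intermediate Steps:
p(j, V) = 2 + V (p(j, V) = V + 2 = 2 + V)
W(v, J) = -12 + J² + 4*v (W(v, J) = (4*v + J*J) - 12 = (4*v + J²) - 12 = (J² + 4*v) - 12 = -12 + J² + 4*v)
M(h, S) = -2 + S*h/4 (M(h, S) = -4 + (S*h + 8)/4 = -4 + (8 + S*h)/4 = -4 + (2 + S*h/4) = -2 + S*h/4)
M(-6, p(1, -2))*(W(1, -10) - 103) = (-2 + (¼)*(2 - 2)*(-6))*((-12 + (-10)² + 4*1) - 103) = (-2 + (¼)*0*(-6))*((-12 + 100 + 4) - 103) = (-2 + 0)*(92 - 103) = -2*(-11) = 22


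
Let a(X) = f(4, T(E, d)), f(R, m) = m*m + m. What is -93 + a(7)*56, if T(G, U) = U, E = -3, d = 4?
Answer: 1027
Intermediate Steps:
f(R, m) = m + m² (f(R, m) = m² + m = m + m²)
a(X) = 20 (a(X) = 4*(1 + 4) = 4*5 = 20)
-93 + a(7)*56 = -93 + 20*56 = -93 + 1120 = 1027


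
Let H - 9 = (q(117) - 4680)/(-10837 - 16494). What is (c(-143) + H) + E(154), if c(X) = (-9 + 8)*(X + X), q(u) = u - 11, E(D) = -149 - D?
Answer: -214074/27331 ≈ -7.8326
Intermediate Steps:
q(u) = -11 + u
c(X) = -2*X
H = 250553/27331 (H = 9 + ((-11 + 117) - 4680)/(-10837 - 16494) = 9 + (106 - 4680)/(-27331) = 9 - 4574*(-1/27331) = 9 + 4574/27331 = 250553/27331 ≈ 9.1674)
(c(-143) + H) + E(154) = (-2*(-143) + 250553/27331) + (-149 - 1*154) = (286 + 250553/27331) + (-149 - 154) = 8067219/27331 - 303 = -214074/27331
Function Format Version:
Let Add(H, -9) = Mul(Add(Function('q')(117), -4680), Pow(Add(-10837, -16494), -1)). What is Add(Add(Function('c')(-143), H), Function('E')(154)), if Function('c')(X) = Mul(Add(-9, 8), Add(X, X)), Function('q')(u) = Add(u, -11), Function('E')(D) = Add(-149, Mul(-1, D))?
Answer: Rational(-214074, 27331) ≈ -7.8326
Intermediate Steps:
Function('q')(u) = Add(-11, u)
Function('c')(X) = Mul(-2, X) (Function('c')(X) = Mul(-1, Mul(2, X)) = Mul(-2, X))
H = Rational(250553, 27331) (H = Add(9, Mul(Add(Add(-11, 117), -4680), Pow(Add(-10837, -16494), -1))) = Add(9, Mul(Add(106, -4680), Pow(-27331, -1))) = Add(9, Mul(-4574, Rational(-1, 27331))) = Add(9, Rational(4574, 27331)) = Rational(250553, 27331) ≈ 9.1674)
Add(Add(Function('c')(-143), H), Function('E')(154)) = Add(Add(Mul(-2, -143), Rational(250553, 27331)), Add(-149, Mul(-1, 154))) = Add(Add(286, Rational(250553, 27331)), Add(-149, -154)) = Add(Rational(8067219, 27331), -303) = Rational(-214074, 27331)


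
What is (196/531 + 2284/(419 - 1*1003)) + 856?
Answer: 66087671/77526 ≈ 852.46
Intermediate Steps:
(196/531 + 2284/(419 - 1*1003)) + 856 = (196*(1/531) + 2284/(419 - 1003)) + 856 = (196/531 + 2284/(-584)) + 856 = (196/531 + 2284*(-1/584)) + 856 = (196/531 - 571/146) + 856 = -274585/77526 + 856 = 66087671/77526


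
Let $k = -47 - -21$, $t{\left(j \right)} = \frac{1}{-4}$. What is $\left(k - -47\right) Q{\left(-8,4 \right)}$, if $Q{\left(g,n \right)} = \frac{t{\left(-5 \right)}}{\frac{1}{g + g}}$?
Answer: $84$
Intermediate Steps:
$t{\left(j \right)} = - \frac{1}{4}$
$Q{\left(g,n \right)} = - \frac{g}{2}$ ($Q{\left(g,n \right)} = - \frac{1}{4 \frac{1}{g + g}} = - \frac{1}{4 \frac{1}{2 g}} = - \frac{2 g}{4} = - \frac{g}{2}$)
$k = -26$ ($k = -47 + 21 = -26$)
$\left(k - -47\right) Q{\left(-8,4 \right)} = \left(-26 - -47\right) \left(\left(- \frac{1}{2}\right) \left(-8\right)\right) = \left(-26 + \left(-24 + 71\right)\right) 4 = \left(-26 + 47\right) 4 = 21 \cdot 4 = 84$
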